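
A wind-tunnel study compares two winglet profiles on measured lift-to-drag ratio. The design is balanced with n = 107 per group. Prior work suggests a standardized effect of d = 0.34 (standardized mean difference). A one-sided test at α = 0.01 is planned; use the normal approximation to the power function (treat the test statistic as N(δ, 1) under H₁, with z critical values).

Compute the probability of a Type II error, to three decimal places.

Noncentrality parameter: δ = d·√(n/2) = 0.34 × √(107/2) = 2.4869
One-sided α = 0.01 → critical value z_{0.01} = 2.326.
Power = P(Z > 2.326 − δ) = Φ(0.161) = 0.5638.
Type II error: β = 1 − power = 1 − 0.5638 = 0.4362.

β ≈ 0.436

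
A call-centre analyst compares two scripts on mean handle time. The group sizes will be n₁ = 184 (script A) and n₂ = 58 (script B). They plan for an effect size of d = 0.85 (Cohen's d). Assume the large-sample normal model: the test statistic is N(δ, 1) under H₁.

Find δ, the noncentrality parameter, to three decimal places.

The noncentrality parameter scales effect size by the design's sample-size factor: δ = d / √(1/n₁ + 1/n₂) = 0.85 / √(1/184 + 1/58) = 5.6446

δ ≈ 5.645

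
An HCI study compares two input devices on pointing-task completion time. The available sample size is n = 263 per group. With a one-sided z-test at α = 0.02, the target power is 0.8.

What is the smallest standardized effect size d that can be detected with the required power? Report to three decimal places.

d ≈ 0.252

Required noncentrality: δ = z_{0.02} + z_{0.20} = 2.054 + 0.842 = 2.895.
δ = d·√(n/2) ⇒ d = δ/√(n/2) = 2.895/√(263/2) = 0.2525.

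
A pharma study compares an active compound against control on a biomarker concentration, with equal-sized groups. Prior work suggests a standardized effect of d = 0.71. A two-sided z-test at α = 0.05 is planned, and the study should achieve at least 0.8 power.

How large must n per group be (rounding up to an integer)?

n = 32 per group

For power 0.8 need Φ(δ − z_{0.025}) = 0.8, so δ = z_{0.025} + z_{0.20} = 1.960 + 0.842 = 2.802.
(Ignoring the negligible lower-tail rejection probability gives the usual closed-form inversion.)
δ = d·√(n/2) ⇒ n = 2(δ/d)² = 2 × (2.802 / 0.71)² = 31.14.
Rounding up, n = 32 per group.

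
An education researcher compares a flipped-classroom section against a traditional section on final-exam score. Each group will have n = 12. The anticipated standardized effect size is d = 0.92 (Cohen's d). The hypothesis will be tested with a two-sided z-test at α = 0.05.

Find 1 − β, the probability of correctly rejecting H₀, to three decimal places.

Power ≈ 0.615

Noncentrality parameter: δ = d·√(n/2) = 0.92 × √(12/2) = 2.2535
Two-sided α = 0.05 → critical value z_{0.025} = 1.960.
Power = Φ(δ − 1.960) + Φ(−δ − 1.960) = Φ(0.294) + Φ(-4.213) = 0.6155 + 0.0000 = 0.6155.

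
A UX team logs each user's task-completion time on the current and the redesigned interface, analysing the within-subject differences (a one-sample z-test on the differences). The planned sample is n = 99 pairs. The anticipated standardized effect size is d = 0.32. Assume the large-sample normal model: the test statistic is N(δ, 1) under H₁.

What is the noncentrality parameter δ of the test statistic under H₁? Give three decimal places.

δ = d·√n = 0.32 × √99 = 3.1840

δ ≈ 3.184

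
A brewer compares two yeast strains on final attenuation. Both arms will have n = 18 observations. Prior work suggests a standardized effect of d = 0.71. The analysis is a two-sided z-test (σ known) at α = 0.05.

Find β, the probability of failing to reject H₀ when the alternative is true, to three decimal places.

Noncentrality parameter: λ = d·√(n/2) = 0.71 × √(18/2) = 2.1300
Two-sided α = 0.05 → critical value z_{0.025} = 1.960.
Power = Φ(λ − 1.960) + Φ(−λ − 1.960) = Φ(0.170) + Φ(-4.090) = 0.5675 + 0.0000 = 0.5675.
Type II error: β = 1 − power = 1 − 0.5675 = 0.4325.

β ≈ 0.432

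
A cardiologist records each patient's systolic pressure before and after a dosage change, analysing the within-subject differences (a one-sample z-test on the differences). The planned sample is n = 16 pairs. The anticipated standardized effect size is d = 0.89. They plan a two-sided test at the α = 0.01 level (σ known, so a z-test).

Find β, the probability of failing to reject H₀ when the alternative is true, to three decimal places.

Noncentrality parameter: δ = d·√n = 0.89 × √16 = 3.5600
Critical value for a two-sided test at α = 0.01: z_{α/2} = 2.576.
Power = Φ(δ − 2.576) + Φ(−δ − 2.576) = Φ(0.984) + Φ(-6.136) = 0.8375 + 0.0000 = 0.8375.
Type II error: β = 1 − power = 1 − 0.8375 = 0.1625.

β ≈ 0.163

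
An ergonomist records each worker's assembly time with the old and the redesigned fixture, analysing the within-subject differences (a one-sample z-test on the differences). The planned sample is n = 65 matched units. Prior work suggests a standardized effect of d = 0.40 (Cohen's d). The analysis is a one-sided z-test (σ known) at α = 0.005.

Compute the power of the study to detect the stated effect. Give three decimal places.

Power ≈ 0.742

Noncentrality parameter: δ = d·√n = 0.40 × √65 = 3.2249
Critical value for a one-sided test at α = 0.005: z_α = 2.576.
Power = Φ(δ − 2.576) = Φ(0.649) = 0.7419.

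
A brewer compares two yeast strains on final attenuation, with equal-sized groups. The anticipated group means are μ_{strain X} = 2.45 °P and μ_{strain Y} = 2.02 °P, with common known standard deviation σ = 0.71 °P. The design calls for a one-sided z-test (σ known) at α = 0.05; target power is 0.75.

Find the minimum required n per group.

Standardized effect: d = |μ_{strain X} − μ_{strain Y}| / σ = |2.45 − 2.02| / 0.71 = 0.6056
For power 0.75 need Φ(δ − z_{0.05}) = 0.75, so δ = z_{0.05} + z_{0.25} = 1.645 + 0.674 = 2.319.
δ = d·√(n/2) ⇒ n = 2(δ/d)² = 2 × (2.319 / 0.6056)² = 29.33.
Round up to the next whole unit.

n = 30 per group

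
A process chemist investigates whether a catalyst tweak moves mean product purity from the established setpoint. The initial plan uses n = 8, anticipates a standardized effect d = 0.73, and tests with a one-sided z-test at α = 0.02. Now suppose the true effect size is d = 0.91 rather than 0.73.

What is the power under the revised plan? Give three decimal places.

Power ≈ 0.699

With d = 0.91: δ = d·√n = 0.91 × √8 = 2.5739. Critical value z_{0.02} = 2.054.
Revised power = P(Z > 2.054 − δ) = Φ(0.520) = 0.6985.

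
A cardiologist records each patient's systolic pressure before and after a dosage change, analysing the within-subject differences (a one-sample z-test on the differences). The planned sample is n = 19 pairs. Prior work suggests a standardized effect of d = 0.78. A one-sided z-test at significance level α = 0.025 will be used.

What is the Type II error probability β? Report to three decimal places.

β ≈ 0.075

Noncentrality parameter: δ = d·√n = 0.78 × √19 = 3.3999
One-sided α = 0.025 → critical value z_{0.025} = 1.960.
Power = Φ(δ − 1.960) = Φ(1.440) = 0.9251.
Type II error: β = 1 − power = 1 − 0.9251 = 0.0749.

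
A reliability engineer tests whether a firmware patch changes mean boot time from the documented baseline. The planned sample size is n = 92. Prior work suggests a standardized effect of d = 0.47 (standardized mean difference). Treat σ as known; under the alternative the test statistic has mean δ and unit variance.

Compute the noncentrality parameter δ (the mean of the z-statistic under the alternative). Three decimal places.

δ ≈ 4.508

The noncentrality parameter scales effect size by the design's sample-size factor: δ = d·√n = 0.47 × √92 = 4.5081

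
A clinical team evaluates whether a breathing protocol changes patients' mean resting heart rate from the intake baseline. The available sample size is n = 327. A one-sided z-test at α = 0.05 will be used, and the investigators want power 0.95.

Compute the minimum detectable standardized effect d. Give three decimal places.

d ≈ 0.182

Need Φ(δ − 1.645) = 0.95, so δ = 1.645 + 1.645 = 3.290.
δ = d·√n ⇒ d = δ/√n = 3.290/√327 = 0.1819.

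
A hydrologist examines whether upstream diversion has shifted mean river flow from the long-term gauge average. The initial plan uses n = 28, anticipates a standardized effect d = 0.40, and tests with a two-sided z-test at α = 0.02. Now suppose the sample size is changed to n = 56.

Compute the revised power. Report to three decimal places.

Power ≈ 0.748

With n = 56: δ = d·√n = 0.40 × √56 = 2.9933. Critical value z_{0.01} = 2.326.
Revised power = Φ(δ − 2.326) + Φ(−δ − 2.326) = Φ(0.667) + Φ(-5.320) = 0.7476 + 0.0000 = 0.7476.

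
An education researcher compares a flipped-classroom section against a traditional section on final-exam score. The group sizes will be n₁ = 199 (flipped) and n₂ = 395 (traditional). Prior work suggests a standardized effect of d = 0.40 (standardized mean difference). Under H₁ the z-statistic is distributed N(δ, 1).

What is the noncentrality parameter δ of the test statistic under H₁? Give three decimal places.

δ = d / √(1/n₁ + 1/n₂) = 0.40 / √(1/199 + 1/395) = 4.6014

δ ≈ 4.601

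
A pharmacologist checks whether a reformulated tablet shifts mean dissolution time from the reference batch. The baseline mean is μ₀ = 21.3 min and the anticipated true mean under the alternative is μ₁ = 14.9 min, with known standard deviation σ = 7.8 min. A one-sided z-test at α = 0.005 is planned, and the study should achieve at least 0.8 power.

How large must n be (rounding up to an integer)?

n = 18

Standardized effect: d = |μ₁ − μ₀| / σ = |14.9 − 21.3| / 7.8 = 0.8205
Set Φ(δ − 2.576) = 0.8; then δ − 2.576 = Φ⁻¹(0.8) = 0.842, giving δ = 3.417.
δ = d·√n ⇒ n = (δ/d)² = (3.417 / 0.8205)² = 17.35.
Rounding up, n = 18.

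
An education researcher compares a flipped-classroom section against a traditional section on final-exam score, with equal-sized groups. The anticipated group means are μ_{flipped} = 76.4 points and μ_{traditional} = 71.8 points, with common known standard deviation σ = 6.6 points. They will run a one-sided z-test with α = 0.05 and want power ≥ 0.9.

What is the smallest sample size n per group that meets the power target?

Standardized effect: d = |μ_{flipped} − μ_{traditional}| / σ = |76.4 − 71.8| / 6.6 = 0.6970
Set Φ(δ − 1.645) = 0.9; then δ − 1.645 = Φ⁻¹(0.9) = 1.282, giving δ = 2.926.
δ = d·√(n/2) ⇒ n = 2(δ/d)² = 2 × (2.926 / 0.6970)² = 35.26.
Round up to the next whole unit.

n = 36 per group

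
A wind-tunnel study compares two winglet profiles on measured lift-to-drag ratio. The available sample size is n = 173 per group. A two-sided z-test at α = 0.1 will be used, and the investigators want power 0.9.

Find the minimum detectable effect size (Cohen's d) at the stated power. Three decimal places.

d ≈ 0.315

Required noncentrality: δ = z_{0.05} + z_{0.10} = 1.645 + 1.282 = 2.926.
(Lower-tail contribution to power is negligible for δ > 0.)
δ = d·√(n/2) ⇒ d = δ/√(n/2) = 2.926/√(173/2) = 0.3146.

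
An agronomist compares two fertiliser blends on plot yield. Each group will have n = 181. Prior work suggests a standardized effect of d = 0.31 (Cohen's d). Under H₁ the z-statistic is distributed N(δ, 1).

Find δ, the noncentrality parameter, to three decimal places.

The noncentrality parameter scales effect size by the design's sample-size factor: δ = d·√(n/2) = 0.31 × √(181/2) = 2.9491

δ ≈ 2.949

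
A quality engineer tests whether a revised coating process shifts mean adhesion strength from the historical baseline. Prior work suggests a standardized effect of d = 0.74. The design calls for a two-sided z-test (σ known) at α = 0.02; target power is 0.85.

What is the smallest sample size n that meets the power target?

Set Φ(δ − 2.326) = 0.85; then δ − 2.326 = Φ⁻¹(0.85) = 1.036, giving δ = 3.363.
(Ignoring the negligible lower-tail rejection probability gives the usual closed-form inversion.)
δ = d·√n ⇒ n = (δ/d)² = (3.363 / 0.74)² = 20.65.
Round up to the next whole unit.

n = 21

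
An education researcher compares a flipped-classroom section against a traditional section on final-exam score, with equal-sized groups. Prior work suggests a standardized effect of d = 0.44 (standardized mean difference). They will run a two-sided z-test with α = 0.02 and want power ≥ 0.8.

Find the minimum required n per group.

Set Φ(δ − 2.326) = 0.8; then δ − 2.326 = Φ⁻¹(0.8) = 0.842, giving δ = 3.168.
(For δ > 0 the lower-tail rejection region contributes negligibly to power, so the one-term inversion is standard.)
δ = d·√(n/2) ⇒ n = 2(δ/d)² = 2 × (3.168 / 0.44)² = 103.68.
Rounding up, n = 104 per group.

n = 104 per group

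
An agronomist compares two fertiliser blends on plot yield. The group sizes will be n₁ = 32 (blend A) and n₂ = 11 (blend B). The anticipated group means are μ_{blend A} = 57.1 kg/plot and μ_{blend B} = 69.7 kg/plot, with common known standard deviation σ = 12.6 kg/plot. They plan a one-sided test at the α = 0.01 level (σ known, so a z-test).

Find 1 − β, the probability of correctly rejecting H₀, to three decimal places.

Power ≈ 0.704

Standardized effect: d = |μ_{blend A} − μ_{blend B}| / σ = |57.1 − 69.7| / 12.6 = 1.0000
Noncentrality parameter: δ = d / √(1/n₁ + 1/n₂) = 1.0000 / √(1/32 + 1/11) = 2.8611
One-sided α = 0.01 → critical value z_{0.01} = 2.326.
Power = P(Z > 2.326 − δ) = Φ(0.535) = 0.7036.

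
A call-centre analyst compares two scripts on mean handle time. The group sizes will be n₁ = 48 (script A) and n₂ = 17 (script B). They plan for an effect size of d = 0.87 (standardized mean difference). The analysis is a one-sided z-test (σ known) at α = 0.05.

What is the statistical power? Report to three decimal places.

Power ≈ 0.925

Noncentrality parameter: δ = d / √(1/n₁ + 1/n₂) = 0.87 / √(1/48 + 1/17) = 3.0825
One-sided α = 0.05 → critical value z_{0.05} = 1.645.
Power = Φ(δ − 1.645) = Φ(1.438) = 0.9247.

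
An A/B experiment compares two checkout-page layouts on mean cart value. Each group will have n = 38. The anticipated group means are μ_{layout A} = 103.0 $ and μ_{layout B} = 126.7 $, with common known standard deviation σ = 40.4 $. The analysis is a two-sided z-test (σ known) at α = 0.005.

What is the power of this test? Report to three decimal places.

Standardized effect: d = |μ_{layout A} − μ_{layout B}| / σ = |103.0 − 126.7| / 40.4 = 0.5866
Noncentrality parameter: δ = d·√(n/2) = 0.5866 × √(38/2) = 2.5571
Critical value for a two-sided test at α = 0.005: z_{α/2} = 2.807.
Power = Φ(δ − 2.807) + Φ(−δ − 2.807) = Φ(-0.250) + Φ(-5.364) = 0.4013 + 0.0000 = 0.4013.

Power ≈ 0.401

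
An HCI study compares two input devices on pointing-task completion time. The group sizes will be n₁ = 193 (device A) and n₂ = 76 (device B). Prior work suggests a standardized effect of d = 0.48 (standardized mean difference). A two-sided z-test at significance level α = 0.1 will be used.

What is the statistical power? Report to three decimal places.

Power ≈ 0.971

Noncentrality parameter: λ = d / √(1/n₁ + 1/n₂) = 0.48 / √(1/193 + 1/76) = 3.5445
Critical value for a two-sided test at α = 0.1: z_{α/2} = 1.645.
Power = Φ(λ − 1.645) + Φ(−λ − 1.645) = Φ(1.900) + Φ(-5.189) = 0.9713 + 0.0000 = 0.9713.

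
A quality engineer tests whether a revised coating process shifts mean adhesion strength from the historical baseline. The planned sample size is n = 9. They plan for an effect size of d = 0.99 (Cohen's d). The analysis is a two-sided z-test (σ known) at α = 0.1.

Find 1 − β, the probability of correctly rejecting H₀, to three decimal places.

Noncentrality parameter: δ = d·√n = 0.99 × √9 = 2.9700
Two-sided α = 0.1 → critical value z_{0.05} = 1.645.
Power = Φ(δ − 1.645) + Φ(−δ − 1.645) = Φ(1.325) + Φ(-4.615) = 0.9074 + 0.0000 = 0.9074.

Power ≈ 0.907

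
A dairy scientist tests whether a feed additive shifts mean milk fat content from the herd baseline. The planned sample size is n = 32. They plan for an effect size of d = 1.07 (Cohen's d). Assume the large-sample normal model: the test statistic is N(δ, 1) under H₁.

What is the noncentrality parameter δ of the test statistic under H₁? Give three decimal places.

δ = d·√n = 1.07 × √32 = 6.0528

δ ≈ 6.053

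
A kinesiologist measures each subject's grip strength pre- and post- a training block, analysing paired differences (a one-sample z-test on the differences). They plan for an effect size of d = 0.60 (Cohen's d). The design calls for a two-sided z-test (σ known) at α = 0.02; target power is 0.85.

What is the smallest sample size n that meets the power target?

n = 32

For power 0.85 need Φ(δ − z_{0.01}) = 0.85, so δ = z_{0.01} + z_{0.15} = 2.326 + 1.036 = 3.363.
(For δ > 0 the lower-tail rejection region contributes negligibly to power, so the one-term inversion is standard.)
δ = d·√n ⇒ n = (δ/d)² = (3.363 / 0.60)² = 31.41.
Rounding up, n = 32.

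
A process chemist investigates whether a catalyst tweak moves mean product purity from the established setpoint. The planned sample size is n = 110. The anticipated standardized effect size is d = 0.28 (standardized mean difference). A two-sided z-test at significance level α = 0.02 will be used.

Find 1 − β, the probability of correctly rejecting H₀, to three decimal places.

Noncentrality parameter: δ = d·√n = 0.28 × √110 = 2.9367
Critical value for a two-sided test at α = 0.02: z_{α/2} = 2.326.
Power = Φ(δ − 2.326) + Φ(−δ − 2.326) = Φ(0.610) + Φ(-5.263) = 0.7292 + 0.0000 = 0.7292.

Power ≈ 0.729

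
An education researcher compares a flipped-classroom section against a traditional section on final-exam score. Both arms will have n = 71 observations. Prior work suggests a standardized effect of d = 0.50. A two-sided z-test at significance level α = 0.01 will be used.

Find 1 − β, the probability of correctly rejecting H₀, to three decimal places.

Power ≈ 0.657

Noncentrality parameter: δ = d·√(n/2) = 0.50 × √(71/2) = 2.9791
Critical value for a two-sided test at α = 0.01: z_{α/2} = 2.576.
Power = Φ(δ − 2.576) + Φ(−δ − 2.576) = Φ(0.403) + Φ(-5.555) = 0.6566 + 0.0000 = 0.6566.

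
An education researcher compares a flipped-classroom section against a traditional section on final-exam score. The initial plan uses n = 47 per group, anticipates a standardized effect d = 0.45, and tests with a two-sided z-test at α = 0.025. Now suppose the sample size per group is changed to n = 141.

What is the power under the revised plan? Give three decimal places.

Power ≈ 0.938

With n = 141 per group: δ = d·√(n/2) = 0.45 × √(141/2) = 3.7784. Critical value z_{0.0125} = 2.241.
Revised power = Φ(δ − 2.241) + Φ(−δ − 2.241) = Φ(1.537) + Φ(-6.020) = 0.9379 + 0.0000 = 0.9379.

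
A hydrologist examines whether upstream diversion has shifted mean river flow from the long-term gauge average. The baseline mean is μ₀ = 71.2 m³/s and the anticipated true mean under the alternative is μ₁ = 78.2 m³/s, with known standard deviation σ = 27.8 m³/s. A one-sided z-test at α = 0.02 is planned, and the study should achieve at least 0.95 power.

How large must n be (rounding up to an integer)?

Standardized effect: d = |μ₁ − μ₀| / σ = |78.2 − 71.2| / 27.8 = 0.2518
Set Φ(δ − 2.054) = 0.95; then δ − 2.054 = Φ⁻¹(0.95) = 1.645, giving δ = 3.699.
δ = d·√n ⇒ n = (δ/d)² = (3.699 / 0.2518)² = 215.76.
Round up to the next whole unit.

n = 216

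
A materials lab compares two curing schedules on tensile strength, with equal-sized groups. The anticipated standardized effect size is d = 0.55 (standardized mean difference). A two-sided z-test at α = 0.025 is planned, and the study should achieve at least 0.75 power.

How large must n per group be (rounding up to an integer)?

Set Φ(δ − 2.241) = 0.75; then δ − 2.241 = Φ⁻¹(0.75) = 0.674, giving δ = 2.916.
(Ignoring the negligible lower-tail rejection probability gives the usual closed-form inversion.)
δ = d·√(n/2) ⇒ n = 2(δ/d)² = 2 × (2.916 / 0.55)² = 56.21.
Rounding up, n = 57 per group.

n = 57 per group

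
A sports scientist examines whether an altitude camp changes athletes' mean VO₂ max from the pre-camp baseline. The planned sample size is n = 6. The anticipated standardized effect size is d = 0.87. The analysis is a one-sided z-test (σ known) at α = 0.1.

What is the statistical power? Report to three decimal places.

Power ≈ 0.802

Noncentrality parameter: δ = d·√n = 0.87 × √6 = 2.1311
One-sided α = 0.1 → critical value z_{0.1} = 1.282.
Power = P(Z > 1.282 − δ) = Φ(0.850) = 0.8022.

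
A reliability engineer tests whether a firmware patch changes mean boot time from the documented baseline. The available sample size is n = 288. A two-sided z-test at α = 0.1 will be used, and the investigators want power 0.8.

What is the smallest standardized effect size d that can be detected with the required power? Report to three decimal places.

Need Φ(δ − 1.645) = 0.8, so δ = 1.645 + 0.842 = 2.486.
(Lower-tail contribution to power is negligible for δ > 0.)
δ = d·√n ⇒ d = δ/√n = 2.486/√288 = 0.1465.

d ≈ 0.147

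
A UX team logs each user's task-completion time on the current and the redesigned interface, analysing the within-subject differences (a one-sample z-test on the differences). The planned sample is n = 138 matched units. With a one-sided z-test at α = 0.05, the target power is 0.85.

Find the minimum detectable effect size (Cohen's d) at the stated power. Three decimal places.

Required noncentrality: δ = z_{0.05} + z_{0.15} = 1.645 + 1.036 = 2.681.
δ = d·√n ⇒ d = δ/√n = 2.681/√138 = 0.2282.

d ≈ 0.228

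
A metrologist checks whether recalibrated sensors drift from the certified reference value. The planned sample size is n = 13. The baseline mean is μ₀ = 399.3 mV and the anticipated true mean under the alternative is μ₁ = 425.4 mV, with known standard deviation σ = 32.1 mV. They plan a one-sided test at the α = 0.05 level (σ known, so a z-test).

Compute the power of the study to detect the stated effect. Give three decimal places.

Power ≈ 0.901

Standardized effect: d = |μ₁ − μ₀| / σ = |425.4 − 399.3| / 32.1 = 0.8131
Noncentrality parameter: δ = d·√n = 0.8131 × √13 = 2.9316
Critical value for a one-sided test at α = 0.05: z_α = 1.645.
Power = Φ(δ − 1.645) = Φ(1.287) = 0.9009.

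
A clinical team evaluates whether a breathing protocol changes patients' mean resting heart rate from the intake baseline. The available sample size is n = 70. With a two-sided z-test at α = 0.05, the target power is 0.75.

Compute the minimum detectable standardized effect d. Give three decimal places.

d ≈ 0.315

Need Φ(δ − 1.960) = 0.75, so δ = 1.960 + 0.674 = 2.634.
(Lower-tail contribution to power is negligible for δ > 0.)
δ = d·√n ⇒ d = δ/√n = 2.634/√70 = 0.3149.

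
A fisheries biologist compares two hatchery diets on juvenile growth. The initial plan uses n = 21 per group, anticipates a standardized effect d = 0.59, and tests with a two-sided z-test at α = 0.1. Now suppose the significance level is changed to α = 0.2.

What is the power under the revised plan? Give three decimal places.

Power ≈ 0.736

δ = d·√(n/2) = 0.59 × √(21/2) = 1.9118 (unchanged). New critical value: z_{0.1} = 1.282.
Revised power = Φ(δ − 1.282) + Φ(−δ − 1.282) = Φ(0.630) + Φ(-3.193) = 0.7357 + 0.0007 = 0.7364.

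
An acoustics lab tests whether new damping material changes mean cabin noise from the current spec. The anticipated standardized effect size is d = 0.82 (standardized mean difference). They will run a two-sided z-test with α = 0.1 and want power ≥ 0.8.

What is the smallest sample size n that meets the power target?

For power 0.8 need Φ(δ − z_{0.05}) = 0.8, so δ = z_{0.05} + z_{0.20} = 1.645 + 0.842 = 2.486.
(The Φ(−δ − z_{α/2}) term is vanishingly small for δ > 0 and is dropped in the standard sample-size formula.)
δ = d·√n ⇒ n = (δ/d)² = (2.486 / 0.82)² = 9.19.
Rounding up, n = 10.

n = 10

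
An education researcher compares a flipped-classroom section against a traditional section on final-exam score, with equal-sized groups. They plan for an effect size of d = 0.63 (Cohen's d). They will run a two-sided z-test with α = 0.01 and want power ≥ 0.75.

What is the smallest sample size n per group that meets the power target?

n = 54 per group

For power 0.75 need Φ(δ − z_{0.005}) = 0.75, so δ = z_{0.005} + z_{0.25} = 2.576 + 0.674 = 3.250.
(The Φ(−δ − z_{α/2}) term is vanishingly small for δ > 0 and is dropped in the standard sample-size formula.)
δ = d·√(n/2) ⇒ n = 2(δ/d)² = 2 × (3.250 / 0.63)² = 53.24.
Round up to the next whole unit.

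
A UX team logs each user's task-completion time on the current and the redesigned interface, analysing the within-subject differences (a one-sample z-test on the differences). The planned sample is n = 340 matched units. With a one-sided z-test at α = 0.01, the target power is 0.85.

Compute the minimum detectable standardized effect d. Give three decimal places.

Need Φ(δ − 2.326) = 0.85, so δ = 2.326 + 1.036 = 3.363.
δ = d·√n ⇒ d = δ/√n = 3.363/√340 = 0.1824.

d ≈ 0.182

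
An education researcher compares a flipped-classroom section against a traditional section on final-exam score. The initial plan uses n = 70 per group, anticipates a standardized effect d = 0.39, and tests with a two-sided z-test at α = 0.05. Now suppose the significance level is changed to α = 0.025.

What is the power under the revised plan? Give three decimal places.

δ = d·√(n/2) = 0.39 × √(70/2) = 2.3073 (unchanged). New critical value: z_{0.0125} = 2.241.
Revised power = Φ(δ − 2.241) + Φ(−δ − 2.241) = Φ(0.066) + Φ(-4.549) = 0.5263 + 0.0000 = 0.5263.

Power ≈ 0.526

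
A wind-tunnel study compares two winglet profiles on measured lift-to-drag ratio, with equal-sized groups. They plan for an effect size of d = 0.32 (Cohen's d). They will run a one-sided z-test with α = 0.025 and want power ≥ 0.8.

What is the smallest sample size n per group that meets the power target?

For power 0.8 need Φ(δ − z_{0.025}) = 0.8, so δ = z_{0.025} + z_{0.20} = 1.960 + 0.842 = 2.802.
δ = d·√(n/2) ⇒ n = 2(δ/d)² = 2 × (2.802 / 0.32)² = 153.30.
Rounding up, n = 154 per group.

n = 154 per group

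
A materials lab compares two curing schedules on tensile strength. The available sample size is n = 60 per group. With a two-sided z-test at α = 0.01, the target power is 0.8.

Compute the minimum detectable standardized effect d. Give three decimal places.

d ≈ 0.624

Required noncentrality: δ = z_{0.005} + z_{0.20} = 2.576 + 0.842 = 3.417.
(The second rejection-region term Φ(−δ − z_{α/2}) is negligible and dropped.)
δ = d·√(n/2) ⇒ d = δ/√(n/2) = 3.417/√(60/2) = 0.6239.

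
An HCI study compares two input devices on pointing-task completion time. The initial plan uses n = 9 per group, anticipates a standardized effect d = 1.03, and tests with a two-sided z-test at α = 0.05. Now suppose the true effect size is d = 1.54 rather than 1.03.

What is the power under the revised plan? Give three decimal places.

Power ≈ 0.904

With d = 1.54: δ = d·√(n/2) = 1.54 × √(9/2) = 3.2668. Critical value z_{0.025} = 1.960.
Revised power = Φ(δ − 1.960) + Φ(−δ − 1.960) = Φ(1.307) + Φ(-5.227) = 0.9044 + 0.0000 = 0.9044.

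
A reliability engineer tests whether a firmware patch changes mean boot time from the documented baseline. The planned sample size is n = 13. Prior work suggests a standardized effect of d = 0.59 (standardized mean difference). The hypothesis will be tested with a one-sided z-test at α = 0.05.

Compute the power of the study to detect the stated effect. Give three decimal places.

Noncentrality parameter: δ = d·√n = 0.59 × √13 = 2.1273
One-sided α = 0.05 → critical value z_{0.05} = 1.645.
Power = P(Z > 1.645 − δ) = Φ(0.482) = 0.6852.

Power ≈ 0.685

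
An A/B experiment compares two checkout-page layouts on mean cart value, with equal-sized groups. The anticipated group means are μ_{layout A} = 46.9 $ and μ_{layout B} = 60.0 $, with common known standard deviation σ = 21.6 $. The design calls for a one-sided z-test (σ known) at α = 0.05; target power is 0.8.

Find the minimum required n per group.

Standardized effect: d = |μ_{layout A} − μ_{layout B}| / σ = |46.9 − 60.0| / 21.6 = 0.6065
For power 0.8 need Φ(δ − z_{0.05}) = 0.8, so δ = z_{0.05} + z_{0.20} = 1.645 + 0.842 = 2.486.
δ = d·√(n/2) ⇒ n = 2(δ/d)² = 2 × (2.486 / 0.6065)² = 33.62.
Rounding up, n = 34 per group.

n = 34 per group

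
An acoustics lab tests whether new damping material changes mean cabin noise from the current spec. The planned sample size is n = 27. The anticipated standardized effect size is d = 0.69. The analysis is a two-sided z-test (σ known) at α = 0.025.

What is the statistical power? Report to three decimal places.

Power ≈ 0.911

Noncentrality parameter: δ = d·√n = 0.69 × √27 = 3.5853
Two-sided α = 0.025 → critical value z_{0.0125} = 2.241.
Power = Φ(δ − 2.241) + Φ(−δ − 2.241) = Φ(1.344) + Φ(-5.827) = 0.9105 + 0.0000 = 0.9105.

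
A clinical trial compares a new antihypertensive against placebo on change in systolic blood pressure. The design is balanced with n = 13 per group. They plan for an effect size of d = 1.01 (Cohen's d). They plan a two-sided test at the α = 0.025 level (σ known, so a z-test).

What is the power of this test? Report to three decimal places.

Power ≈ 0.631

Noncentrality parameter: δ = d·√(n/2) = 1.01 × √(13/2) = 2.5750
Two-sided α = 0.025 → critical value z_{0.0125} = 2.241.
Power = Φ(δ − 2.241) + Φ(−δ − 2.241) = Φ(0.334) + Φ(-4.816) = 0.6307 + 0.0000 = 0.6307.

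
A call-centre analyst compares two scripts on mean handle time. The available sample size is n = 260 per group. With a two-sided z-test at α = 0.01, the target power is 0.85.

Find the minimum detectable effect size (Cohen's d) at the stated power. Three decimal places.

d ≈ 0.317

Required noncentrality: δ = z_{0.005} + z_{0.15} = 2.576 + 1.036 = 3.612.
(Lower-tail contribution to power is negligible for δ > 0.)
δ = d·√(n/2) ⇒ d = δ/√(n/2) = 3.612/√(260/2) = 0.3168.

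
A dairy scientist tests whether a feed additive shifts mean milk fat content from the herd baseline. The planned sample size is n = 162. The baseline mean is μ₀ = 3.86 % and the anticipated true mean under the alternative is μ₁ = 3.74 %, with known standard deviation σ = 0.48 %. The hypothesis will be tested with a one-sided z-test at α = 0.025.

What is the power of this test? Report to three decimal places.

Power ≈ 0.889

Standardized effect: d = |μ₁ − μ₀| / σ = |3.74 − 3.86| / 0.48 = 0.2500
Noncentrality parameter: δ = d·√n = 0.2500 × √162 = 3.1820
One-sided α = 0.025 → critical value z_{0.025} = 1.960.
Power = Φ(δ − 1.960) = Φ(1.222) = 0.8891.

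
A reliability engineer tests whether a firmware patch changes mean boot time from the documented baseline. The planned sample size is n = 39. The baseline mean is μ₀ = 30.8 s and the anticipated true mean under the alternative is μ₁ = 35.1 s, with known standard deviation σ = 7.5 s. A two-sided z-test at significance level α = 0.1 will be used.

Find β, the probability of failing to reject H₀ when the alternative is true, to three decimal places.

β ≈ 0.026

Standardized effect: d = |μ₁ − μ₀| / σ = |35.1 − 30.8| / 7.5 = 0.5733
Noncentrality parameter: δ = d·√n = 0.5733 × √39 = 3.5805
Two-sided α = 0.1 → critical value z_{0.05} = 1.645.
Power = Φ(δ − 1.645) + Φ(−δ − 1.645) = Φ(1.936) + Φ(-5.225) = 0.9735 + 0.0000 = 0.9735.
Type II error: β = 1 − power = 1 − 0.9735 = 0.0265.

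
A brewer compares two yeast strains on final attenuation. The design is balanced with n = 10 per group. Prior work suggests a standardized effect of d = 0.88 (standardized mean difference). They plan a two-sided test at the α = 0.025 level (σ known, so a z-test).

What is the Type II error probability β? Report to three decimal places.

Noncentrality parameter: δ = d·√(n/2) = 0.88 × √(10/2) = 1.9677
Two-sided α = 0.025 → critical value z_{0.0125} = 2.241.
Power = Φ(δ − 2.241) + Φ(−δ − 2.241) = Φ(-0.274) + Φ(-4.209) = 0.3922 + 0.0000 = 0.3922.
Type II error: β = 1 − power = 1 − 0.3922 = 0.6078.

β ≈ 0.608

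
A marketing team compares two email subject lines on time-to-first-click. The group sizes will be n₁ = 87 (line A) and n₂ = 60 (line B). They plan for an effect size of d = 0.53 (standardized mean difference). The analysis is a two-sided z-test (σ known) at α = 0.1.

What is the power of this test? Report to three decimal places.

Power ≈ 0.935

Noncentrality parameter: δ = d / √(1/n₁ + 1/n₂) = 0.53 / √(1/87 + 1/60) = 3.1583
Two-sided α = 0.1 → critical value z_{0.05} = 1.645.
Power = Φ(δ − 1.645) + Φ(−δ − 1.645) = Φ(1.513) + Φ(-4.803) = 0.9349 + 0.0000 = 0.9349.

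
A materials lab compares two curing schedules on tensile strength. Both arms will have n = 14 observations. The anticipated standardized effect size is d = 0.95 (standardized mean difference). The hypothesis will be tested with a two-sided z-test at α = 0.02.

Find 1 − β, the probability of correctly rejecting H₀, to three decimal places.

Noncentrality parameter: δ = d·√(n/2) = 0.95 × √(14/2) = 2.5135
Critical value for a two-sided test at α = 0.02: z_{α/2} = 2.326.
Power = Φ(δ − 2.326) + Φ(−δ − 2.326) = Φ(0.187) + Φ(-4.840) = 0.5742 + 0.0000 = 0.5742.

Power ≈ 0.574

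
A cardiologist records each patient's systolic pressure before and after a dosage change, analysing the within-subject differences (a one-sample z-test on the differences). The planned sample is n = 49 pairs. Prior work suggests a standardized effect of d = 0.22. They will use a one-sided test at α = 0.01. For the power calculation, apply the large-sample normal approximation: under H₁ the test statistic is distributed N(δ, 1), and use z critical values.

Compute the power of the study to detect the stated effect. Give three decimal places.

Noncentrality parameter: δ = d·√n = 0.22 × √49 = 1.5400
One-sided α = 0.01 → critical value z_{0.01} = 2.326.
Power = P(Z > 2.326 − δ) = Φ(-0.786) = 0.2158.

Power ≈ 0.216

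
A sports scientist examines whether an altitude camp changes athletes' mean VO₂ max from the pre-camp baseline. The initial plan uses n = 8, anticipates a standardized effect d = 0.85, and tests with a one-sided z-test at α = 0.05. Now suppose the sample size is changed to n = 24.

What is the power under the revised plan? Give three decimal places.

With n = 24: δ = d·√n = 0.85 × √24 = 4.1641. Critical value z_{0.05} = 1.645.
Revised power = Φ(δ − 1.645) = Φ(2.519) = 0.9941.

Power ≈ 0.994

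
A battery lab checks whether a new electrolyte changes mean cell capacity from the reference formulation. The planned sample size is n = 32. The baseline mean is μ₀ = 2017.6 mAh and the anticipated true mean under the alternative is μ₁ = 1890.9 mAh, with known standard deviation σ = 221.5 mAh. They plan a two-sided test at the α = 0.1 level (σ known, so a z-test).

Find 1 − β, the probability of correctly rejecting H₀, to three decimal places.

Power ≈ 0.944

Standardized effect: d = |μ₁ − μ₀| / σ = |1890.9 − 2017.6| / 221.5 = 0.5720
Noncentrality parameter: λ = d·√n = 0.5720 × √32 = 3.2358
Critical value for a two-sided test at α = 0.1: z_{α/2} = 1.645.
Power = Φ(λ − 1.645) + Φ(−λ − 1.645) = Φ(1.591) + Φ(-4.881) = 0.9442 + 0.0000 = 0.9442.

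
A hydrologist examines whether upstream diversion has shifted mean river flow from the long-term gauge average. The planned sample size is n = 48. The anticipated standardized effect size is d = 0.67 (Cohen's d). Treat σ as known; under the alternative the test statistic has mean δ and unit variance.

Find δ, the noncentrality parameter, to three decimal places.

δ ≈ 4.642

The noncentrality parameter scales effect size by the design's sample-size factor: δ = d·√n = 0.67 × √48 = 4.6419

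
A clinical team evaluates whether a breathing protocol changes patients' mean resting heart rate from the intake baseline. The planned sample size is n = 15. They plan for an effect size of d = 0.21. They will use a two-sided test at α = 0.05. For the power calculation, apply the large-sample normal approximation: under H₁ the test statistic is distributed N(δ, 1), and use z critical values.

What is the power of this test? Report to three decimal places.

Noncentrality parameter: δ = d·√n = 0.21 × √15 = 0.8133
Two-sided α = 0.05 → critical value z_{0.025} = 1.960.
Power = Φ(δ − 1.960) + Φ(−δ − 1.960) = Φ(-1.147) + Φ(-2.773) = 0.1258 + 0.0028 = 0.1285.

Power ≈ 0.129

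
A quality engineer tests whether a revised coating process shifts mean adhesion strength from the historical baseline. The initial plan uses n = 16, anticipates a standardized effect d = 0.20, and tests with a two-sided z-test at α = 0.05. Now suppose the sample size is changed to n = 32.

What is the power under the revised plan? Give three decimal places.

With n = 32: δ = d·√n = 0.20 × √32 = 1.1314. Critical value z_{0.025} = 1.960.
Revised power = Φ(δ − 1.960) + Φ(−δ − 1.960) = Φ(-0.829) + Φ(-3.091) = 0.2037 + 0.0010 = 0.2047.

Power ≈ 0.205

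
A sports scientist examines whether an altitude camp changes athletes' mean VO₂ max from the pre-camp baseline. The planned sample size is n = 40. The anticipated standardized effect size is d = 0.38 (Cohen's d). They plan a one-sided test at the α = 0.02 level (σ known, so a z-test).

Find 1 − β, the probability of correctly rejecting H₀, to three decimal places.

Power ≈ 0.637

Noncentrality parameter: δ = d·√n = 0.38 × √40 = 2.4033
One-sided α = 0.02 → critical value z_{0.02} = 2.054.
Power = Φ(δ − 2.054) = Φ(0.350) = 0.6367.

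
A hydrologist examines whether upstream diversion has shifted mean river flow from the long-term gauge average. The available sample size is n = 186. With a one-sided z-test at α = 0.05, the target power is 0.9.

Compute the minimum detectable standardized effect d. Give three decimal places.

Need Φ(δ − 1.645) = 0.9, so δ = 1.645 + 1.282 = 2.926.
δ = d·√n ⇒ d = δ/√n = 2.926/√186 = 0.2146.

d ≈ 0.215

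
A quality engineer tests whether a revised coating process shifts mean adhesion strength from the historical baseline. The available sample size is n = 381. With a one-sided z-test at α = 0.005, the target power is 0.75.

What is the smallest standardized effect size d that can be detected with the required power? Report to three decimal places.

Need Φ(δ − 2.576) = 0.75, so δ = 2.576 + 0.674 = 3.250.
δ = d·√n ⇒ d = δ/√n = 3.250/√381 = 0.1665.

d ≈ 0.167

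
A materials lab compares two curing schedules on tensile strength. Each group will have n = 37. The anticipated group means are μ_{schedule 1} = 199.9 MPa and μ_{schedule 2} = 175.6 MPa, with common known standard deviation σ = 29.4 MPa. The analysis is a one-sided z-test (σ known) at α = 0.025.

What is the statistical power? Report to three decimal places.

Standardized effect: d = |μ_{schedule 1} − μ_{schedule 2}| / σ = |199.9 − 175.6| / 29.4 = 0.8265
Noncentrality parameter: δ = d·√(n/2) = 0.8265 × √(37/2) = 3.5550
Critical value for a one-sided test at α = 0.025: z_α = 1.960.
Power = Φ(δ − 1.960) = Φ(1.595) = 0.9447.

Power ≈ 0.945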